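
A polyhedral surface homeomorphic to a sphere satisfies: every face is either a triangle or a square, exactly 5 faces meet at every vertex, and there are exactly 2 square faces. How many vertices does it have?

Let x be the number of triangles; then F = 2 + x.
Edge–face incidences: 2E = 4·2 + 3·x = 8 + 3x.
Every vertex has degree 5, so 5V = 2E.
Euler: V − E + F = 2 ⇒ (2E)/5 − E + (2 + x) = 2.
Multiply by 10: 2·(2E) − 5·(2E) + 10·(2 + x) = 20, i.e. 20 + 10x − 3·(8 + 3x) = 20.
Collecting terms: x − 4 = 20, so x = 24.
Then 2E = 8 + 3·24 = 80, so E = 40, V = 2E/5 = 16, F = 2 + 24 = 26.

16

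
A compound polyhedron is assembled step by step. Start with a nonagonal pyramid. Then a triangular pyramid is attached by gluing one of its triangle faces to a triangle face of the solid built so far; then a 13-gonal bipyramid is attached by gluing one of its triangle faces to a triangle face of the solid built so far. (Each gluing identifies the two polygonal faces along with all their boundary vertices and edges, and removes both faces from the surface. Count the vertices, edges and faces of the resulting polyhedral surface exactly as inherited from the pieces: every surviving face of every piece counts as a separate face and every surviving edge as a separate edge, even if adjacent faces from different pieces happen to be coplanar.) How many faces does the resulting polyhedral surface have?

A nonagonal pyramid: V=10, E=18, F=10.
Attach a triangular pyramid (V=4, E=6, F=4) along a 3-gon: merge 3 vertices and 3 edges, delete both glued faces → V=11, E=21, F=12.
Attach a 13-gonal bipyramid (V=15, E=39, F=26) along a 3-gon: merge 3 vertices and 3 edges, delete both glued faces → V=23, E=57, F=36.
Check: V − E + F = 23 − 57 + 36 = 2.

36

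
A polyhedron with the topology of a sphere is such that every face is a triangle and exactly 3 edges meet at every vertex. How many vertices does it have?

Each face has 3 edges and each edge borders two faces, so 2E = 3F.
Each vertex has degree 3, so 3V = 2E and hence V = 3F/3.
Euler: V − E + F = 2 ⇒ (3F/3) − (3F/2) + F = 2.
Multiply by 6: (6 − 9 + 6)F = 12, i.e. 3F = 12.
So F = 4, E = 3·4/2 = 6, V = 3·4/3 = 4.

4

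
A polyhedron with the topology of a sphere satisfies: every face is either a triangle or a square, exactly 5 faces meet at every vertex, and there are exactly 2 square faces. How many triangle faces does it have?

24

Let x be the number of triangles; then F = 2 + x.
Edge–face incidences: 2E = 4·2 + 3·x = 8 + 3x.
Every vertex has degree 5, so 5V = 2E.
Euler: V − E + F = 2 ⇒ (2E)/5 − E + (2 + x) = 2.
Multiply by 10: 2·(2E) − 5·(2E) + 10·(2 + x) = 20, i.e. 20 + 10x − 3·(8 + 3x) = 20.
Collecting terms: x − 4 = 20, so x = 24.
Then 2E = 8 + 3·24 = 80, so E = 40, V = 2E/5 = 16, F = 2 + 24 = 26.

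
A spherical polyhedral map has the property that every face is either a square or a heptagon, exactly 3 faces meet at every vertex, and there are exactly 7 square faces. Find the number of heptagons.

Let x be the number of heptagons; then F = 7 + x.
Edge–face incidences: 2E = 4·7 + 7·x = 28 + 7x.
Every vertex has degree 3, so 3V = 2E.
Euler: V − E + F = 2 ⇒ (2E)/3 − E + (7 + x) = 2.
Multiply by 6: 2·(2E) − 3·(2E) + 6·(7 + x) = 12, i.e. 42 + 6x − (28 + 7x) = 12.
Collecting terms: −x + 14 = 12, so −x = −2, so x = 2.
Then 2E = 28 + 7·2 = 42, so E = 21, V = 2E/3 = 14, F = 7 + 2 = 9.

2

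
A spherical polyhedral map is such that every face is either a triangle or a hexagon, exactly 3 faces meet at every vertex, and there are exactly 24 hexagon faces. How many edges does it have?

Let x be the number of triangles; then F = 24 + x.
Edge–face incidences: 2E = 6·24 + 3·x = 144 + 3x.
Every vertex has degree 3, so 3V = 2E.
Euler: V − E + F = 2 ⇒ (2E)/3 − E + (24 + x) = 2.
Multiply by 6: 2·(2E) − 3·(2E) + 6·(24 + x) = 12, i.e. 144 + 6x − (144 + 3x) = 12.
Collecting terms: 3x = 12, so x = 4.
Then 2E = 144 + 3·4 = 156, so E = 78, V = 2E/3 = 52, F = 24 + 4 = 28.

78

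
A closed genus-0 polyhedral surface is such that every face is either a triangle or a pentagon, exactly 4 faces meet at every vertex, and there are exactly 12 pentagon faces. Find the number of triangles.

Let x be the number of triangles; then F = 12 + x.
Edge–face incidences: 2E = 5·12 + 3·x = 60 + 3x.
Every vertex has degree 4, so 4V = 2E.
Euler: V − E + F = 2 ⇒ (2E)/4 − E + (12 + x) = 2.
Multiply by 8: 2·(2E) − 4·(2E) + 8·(12 + x) = 16, i.e. 96 + 8x − 2·(60 + 3x) = 16.
Collecting terms: 2x − 24 = 16, so 2x = 40, so x = 20.
Then 2E = 60 + 3·20 = 120, so E = 60, V = 2E/4 = 30, F = 12 + 20 = 32.

20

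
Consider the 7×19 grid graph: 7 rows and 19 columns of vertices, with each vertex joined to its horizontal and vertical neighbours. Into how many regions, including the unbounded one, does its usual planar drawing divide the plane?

109

The grid has V = 7·19 = 133 vertices and E = 7·18 + 19·6 = 240 edges.
F = 2 − V + E = 2 − 133 + 240 = 109.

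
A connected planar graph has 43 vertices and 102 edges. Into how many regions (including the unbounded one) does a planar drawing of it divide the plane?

Euler's formula for a connected plane graph: V − E + F = 2, so F = 2 − 43 + 102 = 61.

61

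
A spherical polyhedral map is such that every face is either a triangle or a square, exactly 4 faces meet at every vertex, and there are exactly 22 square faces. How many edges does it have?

Let x be the number of triangles; then F = 22 + x.
Edge–face incidences: 2E = 4·22 + 3·x = 88 + 3x.
Every vertex has degree 4, so 4V = 2E.
Euler: V − E + F = 2 ⇒ (2E)/4 − E + (22 + x) = 2.
Multiply by 8: 2·(2E) − 4·(2E) + 8·(22 + x) = 16, i.e. 176 + 8x − 2·(88 + 3x) = 16.
Collecting terms: 2x = 16, so x = 8.
Then 2E = 88 + 3·8 = 112, so E = 56, V = 2E/4 = 28, F = 22 + 8 = 30.

56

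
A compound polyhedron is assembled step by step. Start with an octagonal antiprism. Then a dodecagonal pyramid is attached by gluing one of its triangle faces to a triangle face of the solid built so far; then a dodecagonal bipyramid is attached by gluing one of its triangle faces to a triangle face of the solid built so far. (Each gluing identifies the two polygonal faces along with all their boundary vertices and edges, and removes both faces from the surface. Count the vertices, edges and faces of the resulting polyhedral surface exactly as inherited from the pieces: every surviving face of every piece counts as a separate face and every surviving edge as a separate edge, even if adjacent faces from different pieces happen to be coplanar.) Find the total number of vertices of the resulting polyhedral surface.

37

An octagonal antiprism: V=16, E=32, F=18.
Attach a dodecagonal pyramid (V=13, E=24, F=13) along a 3-gon: merge 3 vertices and 3 edges, delete both glued faces → V=26, E=53, F=29.
Attach a dodecagonal bipyramid (V=14, E=36, F=24) along a 3-gon: merge 3 vertices and 3 edges, delete both glued faces → V=37, E=86, F=51.
Check: V − E + F = 37 − 86 + 51 = 2.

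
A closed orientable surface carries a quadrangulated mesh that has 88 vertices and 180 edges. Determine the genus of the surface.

Every face is a square and each edge borders two faces, so 4F = 2·180, giving F = 90.
χ = V − E + F = 88 − 180 + 90 = -2.
For a closed orientable surface χ = 2 − 2g, so g = (2 − (-2))/2 = 2.

2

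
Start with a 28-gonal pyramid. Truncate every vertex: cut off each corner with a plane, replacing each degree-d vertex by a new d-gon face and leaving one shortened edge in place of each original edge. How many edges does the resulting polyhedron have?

The base solid has V = 29, E = 56, F = 29.
Truncation replaces each original edge-end by a new vertex, so V′ = 2E = 112.
Each original edge survives, and each old vertex of degree d contributes d new edges; summing degrees gives Σd = 2E, so E′ = E + 2E = 3E = 168.
Each original face survives and each original vertex becomes one new face: F′ = F + V = 58.

168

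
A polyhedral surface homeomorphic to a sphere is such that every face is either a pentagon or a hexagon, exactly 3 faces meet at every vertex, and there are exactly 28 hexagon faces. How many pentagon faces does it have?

Let x be the number of pentagons; then F = 28 + x.
Edge–face incidences: 2E = 6·28 + 5·x = 168 + 5x.
Every vertex has degree 3, so 3V = 2E.
Euler: V − E + F = 2 ⇒ (2E)/3 − E + (28 + x) = 2.
Multiply by 6: 2·(2E) − 3·(2E) + 6·(28 + x) = 12, i.e. 168 + 6x − (168 + 5x) = 12.
Collecting terms: x = 12.
Then 2E = 168 + 5·12 = 228, so E = 114, V = 2E/3 = 76, F = 28 + 12 = 40.

12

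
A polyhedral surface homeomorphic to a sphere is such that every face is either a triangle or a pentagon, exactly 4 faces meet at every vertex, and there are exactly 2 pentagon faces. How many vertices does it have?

Let x be the number of triangles; then F = 2 + x.
Edge–face incidences: 2E = 5·2 + 3·x = 10 + 3x.
Every vertex has degree 4, so 4V = 2E.
Euler: V − E + F = 2 ⇒ (2E)/4 − E + (2 + x) = 2.
Multiply by 8: 2·(2E) − 4·(2E) + 8·(2 + x) = 16, i.e. 16 + 8x − 2·(10 + 3x) = 16.
Collecting terms: 2x − 4 = 16, so 2x = 20, so x = 10.
Then 2E = 10 + 3·10 = 40, so E = 20, V = 2E/4 = 10, F = 2 + 10 = 12.

10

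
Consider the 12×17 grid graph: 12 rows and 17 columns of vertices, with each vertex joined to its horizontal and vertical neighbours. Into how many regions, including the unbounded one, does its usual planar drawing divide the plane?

The grid has V = 12·17 = 204 vertices and E = 12·16 + 17·11 = 379 edges.
F = 2 − V + E = 2 − 204 + 379 = 177.

177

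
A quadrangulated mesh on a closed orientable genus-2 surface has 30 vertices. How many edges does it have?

χ = 2 − 2·2 = -2, and every face is a square so 4F = 2E.
V − E + F = -2 with E = 4F/2 gives 30 − (4/2 − 1)·F = -2, so F = 32 and E = 64.

64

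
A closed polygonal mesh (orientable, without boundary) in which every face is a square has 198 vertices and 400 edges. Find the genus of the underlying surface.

2

Every face is a square and each edge borders two faces, so 4F = 2·400, giving F = 200.
χ = V − E + F = 198 − 400 + 200 = -2.
For a closed orientable surface χ = 2 − 2g, so g = (2 − (-2))/2 = 2.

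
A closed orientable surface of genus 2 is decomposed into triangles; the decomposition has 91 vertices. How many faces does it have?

χ = 2 − 2·2 = -2, and every face is a triangle so 3F = 2E.
V − E + F = -2 with E = 3F/2 gives 91 − (3/2 − 1)·F = -2, so F = 186 and E = 279.

186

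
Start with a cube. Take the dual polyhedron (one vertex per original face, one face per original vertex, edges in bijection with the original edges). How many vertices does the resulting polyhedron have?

6

The base solid has V = 8, E = 12, F = 6.
The dual swaps V and F and preserves E: V′ = F = 6, E′ = E = 12, F′ = V = 8.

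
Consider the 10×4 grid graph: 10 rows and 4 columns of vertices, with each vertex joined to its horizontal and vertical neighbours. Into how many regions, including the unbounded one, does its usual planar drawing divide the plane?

The grid has V = 10·4 = 40 vertices and E = 10·3 + 4·9 = 66 edges.
F = 2 − V + E = 2 − 40 + 66 = 28.

28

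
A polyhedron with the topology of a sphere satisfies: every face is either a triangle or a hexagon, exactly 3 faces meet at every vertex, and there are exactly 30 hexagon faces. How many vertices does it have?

Let x be the number of triangles; then F = 30 + x.
Edge–face incidences: 2E = 6·30 + 3·x = 180 + 3x.
Every vertex has degree 3, so 3V = 2E.
Euler: V − E + F = 2 ⇒ (2E)/3 − E + (30 + x) = 2.
Multiply by 6: 2·(2E) − 3·(2E) + 6·(30 + x) = 12, i.e. 180 + 6x − (180 + 3x) = 12.
Collecting terms: 3x = 12, so x = 4.
Then 2E = 180 + 3·4 = 192, so E = 96, V = 2E/3 = 64, F = 30 + 4 = 34.

64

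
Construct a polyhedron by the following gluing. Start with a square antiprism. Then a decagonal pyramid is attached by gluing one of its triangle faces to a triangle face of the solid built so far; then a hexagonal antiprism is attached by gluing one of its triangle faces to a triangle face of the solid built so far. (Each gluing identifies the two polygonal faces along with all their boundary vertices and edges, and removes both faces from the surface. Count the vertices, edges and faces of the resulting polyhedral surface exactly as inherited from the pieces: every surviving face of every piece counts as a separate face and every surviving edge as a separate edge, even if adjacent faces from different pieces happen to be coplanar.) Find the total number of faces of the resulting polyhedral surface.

31

A square antiprism: V=8, E=16, F=10.
Attach a decagonal pyramid (V=11, E=20, F=11) along a 3-gon: merge 3 vertices and 3 edges, delete both glued faces → V=16, E=33, F=19.
Attach a hexagonal antiprism (V=12, E=24, F=14) along a 3-gon: merge 3 vertices and 3 edges, delete both glued faces → V=25, E=54, F=31.
Check: V − E + F = 25 − 54 + 31 = 2.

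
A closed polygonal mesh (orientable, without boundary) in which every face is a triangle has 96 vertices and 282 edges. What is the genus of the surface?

0

Every face is a triangle and each edge borders two faces, so 3F = 2·282, giving F = 188.
χ = V − E + F = 96 − 282 + 188 = 2.
For a closed orientable surface χ = 2 − 2g, so g = (2 − (2))/2 = 0.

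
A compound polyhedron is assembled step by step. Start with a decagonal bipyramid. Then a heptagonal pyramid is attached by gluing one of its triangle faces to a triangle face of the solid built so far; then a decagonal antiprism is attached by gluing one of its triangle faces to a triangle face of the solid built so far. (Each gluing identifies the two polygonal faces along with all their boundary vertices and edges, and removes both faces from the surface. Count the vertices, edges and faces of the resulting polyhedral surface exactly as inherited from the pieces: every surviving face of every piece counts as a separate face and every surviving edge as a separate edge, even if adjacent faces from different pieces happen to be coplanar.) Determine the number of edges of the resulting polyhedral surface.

78

A decagonal bipyramid: V=12, E=30, F=20.
Attach a heptagonal pyramid (V=8, E=14, F=8) along a 3-gon: merge 3 vertices and 3 edges, delete both glued faces → V=17, E=41, F=26.
Attach a decagonal antiprism (V=20, E=40, F=22) along a 3-gon: merge 3 vertices and 3 edges, delete both glued faces → V=34, E=78, F=46.
Check: V − E + F = 34 − 78 + 46 = 2.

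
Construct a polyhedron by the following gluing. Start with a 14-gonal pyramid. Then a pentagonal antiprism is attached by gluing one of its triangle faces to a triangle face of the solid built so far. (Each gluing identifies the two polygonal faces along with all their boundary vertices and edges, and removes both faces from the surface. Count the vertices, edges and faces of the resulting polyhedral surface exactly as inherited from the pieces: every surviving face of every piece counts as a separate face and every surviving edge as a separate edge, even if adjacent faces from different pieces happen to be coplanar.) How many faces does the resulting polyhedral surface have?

A 14-gonal pyramid: V=15, E=28, F=15.
Attach a pentagonal antiprism (V=10, E=20, F=12) along a 3-gon: merge 3 vertices and 3 edges, delete both glued faces → V=22, E=45, F=25.
Check: V − E + F = 22 − 45 + 25 = 2.

25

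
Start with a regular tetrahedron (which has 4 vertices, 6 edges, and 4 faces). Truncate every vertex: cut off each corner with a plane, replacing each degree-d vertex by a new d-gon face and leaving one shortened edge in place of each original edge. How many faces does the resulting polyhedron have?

Truncation replaces each original edge-end by a new vertex, so V′ = 2E = 12.
Each original edge survives, and each old vertex of degree d contributes d new edges; summing degrees gives Σd = 2E, so E′ = E + 2E = 3E = 18.
Each original face survives and each original vertex becomes one new face: F′ = F + V = 8.

8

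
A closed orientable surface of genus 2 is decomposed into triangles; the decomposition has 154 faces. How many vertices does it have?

75

χ = 2 − 2·2 = -2, and every face is a triangle so 3F = 2E.
E = 3·154/2 = 231. Then V = -2 + E − F = -2 + 231 − 154 = 75.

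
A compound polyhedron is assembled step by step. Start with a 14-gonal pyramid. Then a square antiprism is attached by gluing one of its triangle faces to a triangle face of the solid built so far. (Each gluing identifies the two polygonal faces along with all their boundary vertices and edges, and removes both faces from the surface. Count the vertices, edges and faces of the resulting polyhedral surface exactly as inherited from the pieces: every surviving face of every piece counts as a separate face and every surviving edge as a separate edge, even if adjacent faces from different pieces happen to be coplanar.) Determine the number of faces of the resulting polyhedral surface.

23

A 14-gonal pyramid: V=15, E=28, F=15.
Attach a square antiprism (V=8, E=16, F=10) along a 3-gon: merge 3 vertices and 3 edges, delete both glued faces → V=20, E=41, F=23.
Check: V − E + F = 20 − 41 + 23 = 2.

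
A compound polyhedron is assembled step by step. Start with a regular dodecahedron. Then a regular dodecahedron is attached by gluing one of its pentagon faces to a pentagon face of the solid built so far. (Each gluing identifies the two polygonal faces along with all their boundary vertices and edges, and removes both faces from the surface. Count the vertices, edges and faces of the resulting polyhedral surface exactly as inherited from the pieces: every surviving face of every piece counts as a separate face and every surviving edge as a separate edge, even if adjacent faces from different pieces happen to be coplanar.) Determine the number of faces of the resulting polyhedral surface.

A regular dodecahedron: V=20, E=30, F=12.
Attach a regular dodecahedron (V=20, E=30, F=12) along a 5-gon: merge 5 vertices and 5 edges, delete both glued faces → V=35, E=55, F=22.
Check: V − E + F = 35 − 55 + 22 = 2.

22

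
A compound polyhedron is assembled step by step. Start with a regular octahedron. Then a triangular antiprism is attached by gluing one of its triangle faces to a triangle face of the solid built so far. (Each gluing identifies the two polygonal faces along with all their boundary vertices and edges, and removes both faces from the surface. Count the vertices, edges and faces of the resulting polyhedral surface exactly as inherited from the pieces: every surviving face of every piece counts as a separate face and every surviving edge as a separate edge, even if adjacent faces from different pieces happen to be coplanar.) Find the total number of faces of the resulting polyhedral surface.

A regular octahedron: V=6, E=12, F=8.
Attach a triangular antiprism (V=6, E=12, F=8) along a 3-gon: merge 3 vertices and 3 edges, delete both glued faces → V=9, E=21, F=14.
Check: V − E + F = 9 − 21 + 14 = 2.

14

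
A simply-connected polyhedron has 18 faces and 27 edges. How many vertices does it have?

Here V − E + F = 2.
V = 2 + E − F = 2 + 27 − 18 = 11.

11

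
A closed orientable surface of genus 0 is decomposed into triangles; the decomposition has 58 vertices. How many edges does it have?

χ = 2 − 2·0 = 2, and every face is a triangle so 3F = 2E.
V − E + F = 2 with E = 3F/2 gives 58 − (3/2 − 1)·F = 2, so F = 112 and E = 168.

168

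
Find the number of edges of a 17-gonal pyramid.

A pyramid on an n-gon base has one n-gon and n triangles: V = 17 + 1 = 18, E = 2·17 = 34, F = 17 + 1 = 18.

34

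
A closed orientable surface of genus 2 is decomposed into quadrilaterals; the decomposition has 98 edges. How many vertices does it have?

χ = 2 − 2·2 = -2, and every face is a square so 4F = 2E.
F = 2E/4 = 49. Then V = -2 + E − F = -2 + 98 − 49 = 47.

47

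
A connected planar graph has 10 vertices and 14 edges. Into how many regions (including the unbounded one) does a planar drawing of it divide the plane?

6

Euler's formula for a connected plane graph: V − E + F = 2, so F = 2 − 10 + 14 = 6.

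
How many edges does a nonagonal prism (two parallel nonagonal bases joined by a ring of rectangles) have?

27

A prism on an n-gon has two n-gon bases and n rectangular sides: V = 2·9 = 18, E = 3·9 = 27, F = 9 + 2 = 11.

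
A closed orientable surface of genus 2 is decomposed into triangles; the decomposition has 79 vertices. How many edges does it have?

243

χ = 2 − 2·2 = -2, and every face is a triangle so 3F = 2E.
V − E + F = -2 with E = 3F/2 gives 79 − (3/2 − 1)·F = -2, so F = 162 and E = 243.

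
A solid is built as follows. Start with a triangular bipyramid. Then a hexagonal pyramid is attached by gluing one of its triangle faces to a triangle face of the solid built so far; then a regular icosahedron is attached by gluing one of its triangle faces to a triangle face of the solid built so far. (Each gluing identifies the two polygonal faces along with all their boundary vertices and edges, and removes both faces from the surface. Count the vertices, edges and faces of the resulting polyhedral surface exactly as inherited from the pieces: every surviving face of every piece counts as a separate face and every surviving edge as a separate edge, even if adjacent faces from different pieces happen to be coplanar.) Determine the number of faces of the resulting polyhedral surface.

A triangular bipyramid: V=5, E=9, F=6.
Attach a hexagonal pyramid (V=7, E=12, F=7) along a 3-gon: merge 3 vertices and 3 edges, delete both glued faces → V=9, E=18, F=11.
Attach a regular icosahedron (V=12, E=30, F=20) along a 3-gon: merge 3 vertices and 3 edges, delete both glued faces → V=18, E=45, F=29.
Check: V − E + F = 18 − 45 + 29 = 2.

29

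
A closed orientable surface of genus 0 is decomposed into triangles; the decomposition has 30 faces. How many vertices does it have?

χ = 2 − 2·0 = 2, and every face is a triangle so 3F = 2E.
E = 3·30/2 = 45. Then V = 2 + E − F = 2 + 45 − 30 = 17.

17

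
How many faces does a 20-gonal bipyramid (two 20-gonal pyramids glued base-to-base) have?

40

A bipyramid over an n-gon has 2n triangular faces and n + 2 vertices: V = 20 + 2 = 22, E = 3·20 = 60, F = 2·20 = 40.
Check: V − E + F = 22 − 60 + 40 = 2.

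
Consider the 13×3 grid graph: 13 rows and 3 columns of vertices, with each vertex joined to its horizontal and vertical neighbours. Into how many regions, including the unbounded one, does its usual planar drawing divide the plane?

The grid has V = 13·3 = 39 vertices and E = 13·2 + 3·12 = 62 edges.
F = 2 − V + E = 2 − 39 + 62 = 25.

25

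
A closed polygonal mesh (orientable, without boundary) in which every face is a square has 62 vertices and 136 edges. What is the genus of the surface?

Every face is a square and each edge borders two faces, so 4F = 2·136, giving F = 68.
χ = V − E + F = 62 − 136 + 68 = -6.
For a closed orientable surface χ = 2 − 2g, so g = (2 − (-6))/2 = 4.

4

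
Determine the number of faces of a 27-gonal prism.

A prism on an n-gon has two n-gon bases and n rectangular sides: V = 2·27 = 54, E = 3·27 = 81, F = 27 + 2 = 29.
Check: V − E + F = 54 − 81 + 29 = 2.

29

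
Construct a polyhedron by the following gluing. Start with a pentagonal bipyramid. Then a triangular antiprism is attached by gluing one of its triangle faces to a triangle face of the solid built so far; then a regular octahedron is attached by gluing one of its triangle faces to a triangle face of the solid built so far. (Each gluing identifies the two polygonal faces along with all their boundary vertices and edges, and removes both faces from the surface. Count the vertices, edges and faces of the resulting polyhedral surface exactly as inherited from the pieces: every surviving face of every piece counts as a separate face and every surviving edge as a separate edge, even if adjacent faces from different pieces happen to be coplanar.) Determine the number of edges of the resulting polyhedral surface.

A pentagonal bipyramid: V=7, E=15, F=10.
Attach a triangular antiprism (V=6, E=12, F=8) along a 3-gon: merge 3 vertices and 3 edges, delete both glued faces → V=10, E=24, F=16.
Attach a regular octahedron (V=6, E=12, F=8) along a 3-gon: merge 3 vertices and 3 edges, delete both glued faces → V=13, E=33, F=22.
Check: V − E + F = 13 − 33 + 22 = 2.

33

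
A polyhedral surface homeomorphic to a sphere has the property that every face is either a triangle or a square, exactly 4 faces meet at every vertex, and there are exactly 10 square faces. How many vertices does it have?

Let x be the number of triangles; then F = 10 + x.
Edge–face incidences: 2E = 4·10 + 3·x = 40 + 3x.
Every vertex has degree 4, so 4V = 2E.
Euler: V − E + F = 2 ⇒ (2E)/4 − E + (10 + x) = 2.
Multiply by 8: 2·(2E) − 4·(2E) + 8·(10 + x) = 16, i.e. 80 + 8x − 2·(40 + 3x) = 16.
Collecting terms: 2x = 16, so x = 8.
Then 2E = 40 + 3·8 = 64, so E = 32, V = 2E/4 = 16, F = 10 + 8 = 18.

16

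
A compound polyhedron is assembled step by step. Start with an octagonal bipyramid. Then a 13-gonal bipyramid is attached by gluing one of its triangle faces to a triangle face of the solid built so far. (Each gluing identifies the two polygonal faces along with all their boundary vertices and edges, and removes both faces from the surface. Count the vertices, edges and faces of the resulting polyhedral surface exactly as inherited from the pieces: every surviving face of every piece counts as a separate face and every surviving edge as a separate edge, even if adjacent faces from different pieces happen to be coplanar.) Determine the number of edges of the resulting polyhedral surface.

60

An octagonal bipyramid: V=10, E=24, F=16.
Attach a 13-gonal bipyramid (V=15, E=39, F=26) along a 3-gon: merge 3 vertices and 3 edges, delete both glued faces → V=22, E=60, F=40.
Check: V − E + F = 22 − 60 + 40 = 2.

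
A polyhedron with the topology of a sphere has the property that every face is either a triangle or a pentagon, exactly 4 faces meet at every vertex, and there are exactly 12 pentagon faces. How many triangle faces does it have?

20

Let x be the number of triangles; then F = 12 + x.
Edge–face incidences: 2E = 5·12 + 3·x = 60 + 3x.
Every vertex has degree 4, so 4V = 2E.
Euler: V − E + F = 2 ⇒ (2E)/4 − E + (12 + x) = 2.
Multiply by 8: 2·(2E) − 4·(2E) + 8·(12 + x) = 16, i.e. 96 + 8x − 2·(60 + 3x) = 16.
Collecting terms: 2x − 24 = 16, so 2x = 40, so x = 20.
Then 2E = 60 + 3·20 = 120, so E = 60, V = 2E/4 = 30, F = 12 + 20 = 32.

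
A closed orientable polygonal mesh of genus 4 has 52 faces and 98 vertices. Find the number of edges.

For a closed orientable surface of genus 4, χ = 2 − 2·4 = -6.
E = V + F − (-6) = 98 + 52 − (-6) = 156.

156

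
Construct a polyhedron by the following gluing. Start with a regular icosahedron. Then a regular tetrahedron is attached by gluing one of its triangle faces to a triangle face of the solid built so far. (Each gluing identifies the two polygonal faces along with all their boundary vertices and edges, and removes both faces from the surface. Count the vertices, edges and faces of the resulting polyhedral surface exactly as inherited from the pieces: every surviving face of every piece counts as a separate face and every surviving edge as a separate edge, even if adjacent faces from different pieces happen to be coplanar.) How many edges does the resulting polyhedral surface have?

33

A regular icosahedron: V=12, E=30, F=20.
Attach a regular tetrahedron (V=4, E=6, F=4) along a 3-gon: merge 3 vertices and 3 edges, delete both glued faces → V=13, E=33, F=22.
Check: V − E + F = 13 − 33 + 22 = 2.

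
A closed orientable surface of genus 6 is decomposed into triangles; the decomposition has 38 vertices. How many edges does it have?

144

χ = 2 − 2·6 = -10, and every face is a triangle so 3F = 2E.
V − E + F = -10 with E = 3F/2 gives 38 − (3/2 − 1)·F = -10, so F = 96 and E = 144.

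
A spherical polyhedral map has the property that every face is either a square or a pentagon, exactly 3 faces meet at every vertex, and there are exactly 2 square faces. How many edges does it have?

24

Let x be the number of pentagons; then F = 2 + x.
Edge–face incidences: 2E = 4·2 + 5·x = 8 + 5x.
Every vertex has degree 3, so 3V = 2E.
Euler: V − E + F = 2 ⇒ (2E)/3 − E + (2 + x) = 2.
Multiply by 6: 2·(2E) − 3·(2E) + 6·(2 + x) = 12, i.e. 12 + 6x − (8 + 5x) = 12.
Collecting terms: x + 4 = 12, so x = 8.
Then 2E = 8 + 5·8 = 48, so E = 24, V = 2E/3 = 16, F = 2 + 8 = 10.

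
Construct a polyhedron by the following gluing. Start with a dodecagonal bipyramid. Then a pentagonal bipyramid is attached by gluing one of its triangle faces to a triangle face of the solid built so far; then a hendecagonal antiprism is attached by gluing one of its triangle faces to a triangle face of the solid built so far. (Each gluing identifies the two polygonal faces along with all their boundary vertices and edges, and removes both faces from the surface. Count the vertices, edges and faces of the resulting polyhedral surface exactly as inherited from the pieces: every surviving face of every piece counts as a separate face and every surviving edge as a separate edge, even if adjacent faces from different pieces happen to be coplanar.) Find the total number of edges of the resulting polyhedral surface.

89

A dodecagonal bipyramid: V=14, E=36, F=24.
Attach a pentagonal bipyramid (V=7, E=15, F=10) along a 3-gon: merge 3 vertices and 3 edges, delete both glued faces → V=18, E=48, F=32.
Attach a hendecagonal antiprism (V=22, E=44, F=24) along a 3-gon: merge 3 vertices and 3 edges, delete both glued faces → V=37, E=89, F=54.
Check: V − E + F = 37 − 89 + 54 = 2.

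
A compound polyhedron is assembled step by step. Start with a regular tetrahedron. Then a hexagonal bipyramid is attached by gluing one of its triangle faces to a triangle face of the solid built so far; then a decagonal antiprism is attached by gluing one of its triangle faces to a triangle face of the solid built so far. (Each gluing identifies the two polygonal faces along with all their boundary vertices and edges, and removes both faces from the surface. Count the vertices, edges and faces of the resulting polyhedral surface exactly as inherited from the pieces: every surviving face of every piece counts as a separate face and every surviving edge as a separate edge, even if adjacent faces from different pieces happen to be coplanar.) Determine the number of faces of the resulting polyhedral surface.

34

A regular tetrahedron: V=4, E=6, F=4.
Attach a hexagonal bipyramid (V=8, E=18, F=12) along a 3-gon: merge 3 vertices and 3 edges, delete both glued faces → V=9, E=21, F=14.
Attach a decagonal antiprism (V=20, E=40, F=22) along a 3-gon: merge 3 vertices and 3 edges, delete both glued faces → V=26, E=58, F=34.
Check: V − E + F = 26 − 58 + 34 = 2.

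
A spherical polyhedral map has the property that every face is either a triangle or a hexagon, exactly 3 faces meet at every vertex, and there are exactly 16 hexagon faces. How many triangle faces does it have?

4

Let x be the number of triangles; then F = 16 + x.
Edge–face incidences: 2E = 6·16 + 3·x = 96 + 3x.
Every vertex has degree 3, so 3V = 2E.
Euler: V − E + F = 2 ⇒ (2E)/3 − E + (16 + x) = 2.
Multiply by 6: 2·(2E) − 3·(2E) + 6·(16 + x) = 12, i.e. 96 + 6x − (96 + 3x) = 12.
Collecting terms: 3x = 12, so x = 4.
Then 2E = 96 + 3·4 = 108, so E = 54, V = 2E/3 = 36, F = 16 + 4 = 20.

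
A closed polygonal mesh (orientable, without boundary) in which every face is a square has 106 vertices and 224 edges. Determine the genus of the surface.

4

Every face is a square and each edge borders two faces, so 4F = 2·224, giving F = 112.
χ = V − E + F = 106 − 224 + 112 = -6.
For a closed orientable surface χ = 2 − 2g, so g = (2 − (-6))/2 = 4.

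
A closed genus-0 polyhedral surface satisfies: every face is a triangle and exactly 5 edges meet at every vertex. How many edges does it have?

30

Each face has 3 edges and each edge borders two faces, so 2E = 3F.
Each vertex has degree 5, so 5V = 2E and hence V = 3F/5.
Euler: V − E + F = 2 ⇒ (3F/5) − (3F/2) + F = 2.
Multiply by 10: (6 − 15 + 10)F = 20, i.e. 1F = 20.
So F = 20, E = 3·20/2 = 30, V = 3·20/5 = 12.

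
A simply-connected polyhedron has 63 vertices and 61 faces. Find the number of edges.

122

Here V − E + F = 2.
E = V + F − (2) = 63 + 61 − (2) = 122.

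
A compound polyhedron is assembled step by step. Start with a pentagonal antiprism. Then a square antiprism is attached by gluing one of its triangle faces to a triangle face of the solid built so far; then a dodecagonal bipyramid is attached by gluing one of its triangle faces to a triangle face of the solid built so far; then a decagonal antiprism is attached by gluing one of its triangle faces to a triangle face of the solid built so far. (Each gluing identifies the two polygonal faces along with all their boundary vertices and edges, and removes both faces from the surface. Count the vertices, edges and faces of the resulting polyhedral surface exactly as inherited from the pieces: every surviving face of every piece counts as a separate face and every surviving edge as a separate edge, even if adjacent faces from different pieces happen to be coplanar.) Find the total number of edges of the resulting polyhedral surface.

A pentagonal antiprism: V=10, E=20, F=12.
Attach a square antiprism (V=8, E=16, F=10) along a 3-gon: merge 3 vertices and 3 edges, delete both glued faces → V=15, E=33, F=20.
Attach a dodecagonal bipyramid (V=14, E=36, F=24) along a 3-gon: merge 3 vertices and 3 edges, delete both glued faces → V=26, E=66, F=42.
Attach a decagonal antiprism (V=20, E=40, F=22) along a 3-gon: merge 3 vertices and 3 edges, delete both glued faces → V=43, E=103, F=62.
Check: V − E + F = 43 − 103 + 62 = 2.

103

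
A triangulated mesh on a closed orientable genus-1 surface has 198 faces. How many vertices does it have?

99

χ = 2 − 2·1 = 0, and every face is a triangle so 3F = 2E.
E = 3·198/2 = 297. Then V = 0 + E − F = 0 + 297 − 198 = 99.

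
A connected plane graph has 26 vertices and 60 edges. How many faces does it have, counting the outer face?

Euler's formula for a connected plane graph: V − E + F = 2, so F = 2 − 26 + 60 = 36.

36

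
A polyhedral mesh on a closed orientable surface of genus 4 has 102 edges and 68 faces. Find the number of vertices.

For a closed orientable surface of genus 4, χ = 2 − 2·4 = -6.
V = -6 + E − F = -6 + 102 − 68 = 28.

28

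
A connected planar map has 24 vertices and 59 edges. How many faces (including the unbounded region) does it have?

Euler's formula for a connected plane graph: V − E + F = 2, so F = 2 − 24 + 59 = 37.

37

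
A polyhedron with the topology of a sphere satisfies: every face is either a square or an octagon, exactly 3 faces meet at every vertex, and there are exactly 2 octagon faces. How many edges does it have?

Let x be the number of squares; then F = 2 + x.
Edge–face incidences: 2E = 8·2 + 4·x = 16 + 4x.
Every vertex has degree 3, so 3V = 2E.
Euler: V − E + F = 2 ⇒ (2E)/3 − E + (2 + x) = 2.
Multiply by 6: 2·(2E) − 3·(2E) + 6·(2 + x) = 12, i.e. 12 + 6x − (16 + 4x) = 12.
Collecting terms: 2x − 4 = 12, so 2x = 16, so x = 8.
Then 2E = 16 + 4·8 = 48, so E = 24, V = 2E/3 = 16, F = 2 + 8 = 10.

24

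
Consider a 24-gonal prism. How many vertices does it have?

48

A prism on an n-gon has two n-gon bases and n rectangular sides: V = 2·24 = 48, E = 3·24 = 72, F = 24 + 2 = 26.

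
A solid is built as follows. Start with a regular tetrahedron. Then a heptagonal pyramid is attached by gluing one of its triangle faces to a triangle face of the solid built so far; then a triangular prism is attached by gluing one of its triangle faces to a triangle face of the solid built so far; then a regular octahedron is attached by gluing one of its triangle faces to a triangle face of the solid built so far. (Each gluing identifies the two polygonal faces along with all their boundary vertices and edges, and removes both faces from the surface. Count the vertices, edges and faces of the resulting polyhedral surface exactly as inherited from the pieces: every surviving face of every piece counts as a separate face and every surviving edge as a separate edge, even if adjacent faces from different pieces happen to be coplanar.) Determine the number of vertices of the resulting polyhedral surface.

A regular tetrahedron: V=4, E=6, F=4.
Attach a heptagonal pyramid (V=8, E=14, F=8) along a 3-gon: merge 3 vertices and 3 edges, delete both glued faces → V=9, E=17, F=10.
Attach a triangular prism (V=6, E=9, F=5) along a 3-gon: merge 3 vertices and 3 edges, delete both glued faces → V=12, E=23, F=13.
Attach a regular octahedron (V=6, E=12, F=8) along a 3-gon: merge 3 vertices and 3 edges, delete both glued faces → V=15, E=32, F=19.
Check: V − E + F = 15 − 32 + 19 = 2.

15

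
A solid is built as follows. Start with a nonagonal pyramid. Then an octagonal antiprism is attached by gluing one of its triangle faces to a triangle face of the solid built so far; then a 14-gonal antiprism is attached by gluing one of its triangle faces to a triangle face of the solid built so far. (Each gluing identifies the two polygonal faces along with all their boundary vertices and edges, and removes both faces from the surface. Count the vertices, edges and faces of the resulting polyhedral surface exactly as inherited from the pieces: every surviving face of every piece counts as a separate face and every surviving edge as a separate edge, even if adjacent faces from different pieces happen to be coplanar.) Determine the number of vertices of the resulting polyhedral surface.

48

A nonagonal pyramid: V=10, E=18, F=10.
Attach an octagonal antiprism (V=16, E=32, F=18) along a 3-gon: merge 3 vertices and 3 edges, delete both glued faces → V=23, E=47, F=26.
Attach a 14-gonal antiprism (V=28, E=56, F=30) along a 3-gon: merge 3 vertices and 3 edges, delete both glued faces → V=48, E=100, F=54.
Check: V − E + F = 48 − 100 + 54 = 2.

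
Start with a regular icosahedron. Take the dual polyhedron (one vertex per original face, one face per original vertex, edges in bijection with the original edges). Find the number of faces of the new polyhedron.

The base solid has V = 12, E = 30, F = 20.
The dual swaps V and F and preserves E: V′ = F = 20, E′ = E = 30, F′ = V = 12.

12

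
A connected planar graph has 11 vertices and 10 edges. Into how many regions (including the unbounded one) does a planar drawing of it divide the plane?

1

Euler's formula for a connected plane graph: V − E + F = 2, so F = 2 − 11 + 10 = 1.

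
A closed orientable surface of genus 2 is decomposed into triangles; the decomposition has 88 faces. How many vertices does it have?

χ = 2 − 2·2 = -2, and every face is a triangle so 3F = 2E.
E = 3·88/2 = 132. Then V = -2 + E − F = -2 + 132 − 88 = 42.

42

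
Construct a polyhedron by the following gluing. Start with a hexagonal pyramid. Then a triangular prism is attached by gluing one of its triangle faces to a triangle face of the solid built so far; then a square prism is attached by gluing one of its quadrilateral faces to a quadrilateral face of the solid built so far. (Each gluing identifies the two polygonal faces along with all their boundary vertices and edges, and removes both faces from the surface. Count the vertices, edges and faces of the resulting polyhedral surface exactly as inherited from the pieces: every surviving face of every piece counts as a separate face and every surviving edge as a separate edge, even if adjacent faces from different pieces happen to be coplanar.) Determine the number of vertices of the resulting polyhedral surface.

A hexagonal pyramid: V=7, E=12, F=7.
Attach a triangular prism (V=6, E=9, F=5) along a 3-gon: merge 3 vertices and 3 edges, delete both glued faces → V=10, E=18, F=10.
Attach a square prism (V=8, E=12, F=6) along a 4-gon: merge 4 vertices and 4 edges, delete both glued faces → V=14, E=26, F=14.
Check: V − E + F = 14 − 26 + 14 = 2.

14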